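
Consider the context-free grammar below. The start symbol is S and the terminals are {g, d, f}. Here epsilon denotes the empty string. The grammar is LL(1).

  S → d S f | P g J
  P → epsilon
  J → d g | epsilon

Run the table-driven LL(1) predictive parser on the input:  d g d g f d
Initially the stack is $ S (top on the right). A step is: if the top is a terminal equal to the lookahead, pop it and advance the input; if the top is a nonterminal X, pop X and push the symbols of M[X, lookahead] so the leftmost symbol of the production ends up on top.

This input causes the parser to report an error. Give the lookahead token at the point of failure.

      Stack      Input          Action
   1  $ S        d g d g f d $  expand S → d S f
   2  $ f S d    d g d g f d $  match d
   3  $ f S      g d g f d $    expand S → P g J
   4  $ f J g P  g d g f d $    expand P → epsilon
   5  $ f J g    g d g f d $    match g
   6  $ f J      d g f d $      expand J → d g
   7  $ f g d    d g f d $      match d
   8  $ f g      g f d $        match g
   9  $ f        f d $          match f
  10  $          d $            error: stack empty but input remains

d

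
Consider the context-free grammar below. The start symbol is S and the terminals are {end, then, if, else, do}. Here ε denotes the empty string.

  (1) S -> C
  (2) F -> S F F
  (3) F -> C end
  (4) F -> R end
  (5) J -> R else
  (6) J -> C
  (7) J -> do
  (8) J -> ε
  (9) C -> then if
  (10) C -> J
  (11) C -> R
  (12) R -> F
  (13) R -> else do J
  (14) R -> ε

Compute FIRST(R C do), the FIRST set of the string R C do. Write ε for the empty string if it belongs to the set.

{do, else, end, then}

FIRST(S): from S->C we get {ε, do, else, end, then}. So FIRST(S) = {ε, do, else, end, then}.
FIRST(F): from F->S F F we get {do, else, end, then}; from F->C end we get {do, else, end, then}; from F->R end we get {do, else, end, then}. So FIRST(F) = {do, else, end, then}.
FIRST(R): from R->F we get {do, else, end, then}; from R->else do J we get {else}; from R->ε we get {ε}. So FIRST(R) = {ε, do, else, end, then}.
FIRST(J): from J->R else we get {do, else, end, then}; from J->C we get {ε, do, else, end, then}; from J->do we get {do}; from J->ε we get {ε}. So FIRST(J) = {ε, do, else, end, then}.
FIRST(C): from C->then if we get {then}; from C->J we get {ε, do, else, end, then}; from C->R we get {ε, do, else, end, then}. So FIRST(C) = {ε, do, else, end, then}.
FIRST(R C do): take FIRST of each symbol in turn, carrying on past any symbol whose FIRST contains ε; result {do, else, end, then}.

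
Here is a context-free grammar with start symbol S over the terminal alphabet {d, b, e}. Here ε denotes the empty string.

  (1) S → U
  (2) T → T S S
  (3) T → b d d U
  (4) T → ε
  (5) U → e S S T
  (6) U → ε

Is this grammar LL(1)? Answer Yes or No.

FIRST(S) = {ε, e}
FIRST(T) = {ε, b, e}
FIRST(U) = {ε, e}
FOLLOW(S) = {$, b, e}
FOLLOW(T) = {$, b, e}
FOLLOW(U) = {$, b, e}
Cell M[T, $] receives both T → T S S and T → ε — the grammar is not LL(1).

No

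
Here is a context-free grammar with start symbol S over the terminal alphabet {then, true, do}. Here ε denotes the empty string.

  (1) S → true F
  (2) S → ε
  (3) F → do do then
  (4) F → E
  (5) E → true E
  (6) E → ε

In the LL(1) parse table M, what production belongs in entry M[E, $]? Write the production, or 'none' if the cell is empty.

FIRST(S): from S→true F we get {true}; from S→ε we get {ε}. So FIRST(S) = {ε, true}.
FIRST(E): from E→true E we get {true}; from E→ε we get {ε}. So FIRST(E) = {ε, true}.
FIRST(F): from F→do do then we get {do}; from F→E we get {ε, true}. So FIRST(F) = {ε, do, true}.
FOLLOW(S) includes $ since S is the start symbol.
FOLLOW(F): in S→true F, the suffix after F is empty, so FOLLOW(F) ⊇ FOLLOW(S) = {$}. Thus FOLLOW(F) = {$}.
FOLLOW(E): in F→E, the suffix after E is empty, so FOLLOW(E) ⊇ FOLLOW(F) = {$}; in E→true E, the suffix after E is empty (adds nothing new). Thus FOLLOW(E) = {$}.
For E → true E: FIRST(true E) = {true}, so it goes in M[E, t] for t ∈ {true}.
For E → ε: FIRST(ε) = {ε}, so it goes in M[E, t] for t ∈ {}; since ε ∈ FIRST, also for every t ∈ FOLLOW(E) = {$}.

E → ε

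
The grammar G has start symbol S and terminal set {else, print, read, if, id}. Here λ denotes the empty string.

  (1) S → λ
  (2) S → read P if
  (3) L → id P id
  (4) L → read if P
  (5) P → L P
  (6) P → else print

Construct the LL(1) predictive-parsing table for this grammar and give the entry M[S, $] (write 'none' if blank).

FIRST(S) = {λ, read}
FIRST(L) = {id, read}
FIRST(P) = {else, id, read}  (via L P)
FOLLOW(S) includes $ since S is the start symbol.
FOLLOW(S): S appears on no right-hand side. Thus FOLLOW(S) = {$}.
For S → λ: FIRST(λ) = {λ}, so it goes in M[S, t] for t ∈ {}; since λ ∈ FIRST, also for every t ∈ FOLLOW(S) = {$}.
For S → read P if: FIRST(read P if) = {read}, so it goes in M[S, t] for t ∈ {read}.

S → λ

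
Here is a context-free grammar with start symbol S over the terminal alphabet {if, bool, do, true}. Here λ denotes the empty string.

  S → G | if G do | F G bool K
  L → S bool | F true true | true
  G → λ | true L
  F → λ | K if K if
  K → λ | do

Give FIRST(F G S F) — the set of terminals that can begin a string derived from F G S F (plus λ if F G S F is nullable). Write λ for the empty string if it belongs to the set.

{λ, bool, do, if, true}

FIRST(G) = {λ, true}
FIRST(K) = {λ, do}
FIRST(F) = {λ, do, if}  (via K if K if)
FIRST(S) = {λ, bool, do, if, true}  (via G, F G bool K)
FIRST(L) = {bool, do, if, true}  (via S bool, F true true)
FIRST(F G S F): take FIRST of each symbol in turn, carrying on past any symbol whose FIRST contains λ; result {λ, bool, do, if, true}.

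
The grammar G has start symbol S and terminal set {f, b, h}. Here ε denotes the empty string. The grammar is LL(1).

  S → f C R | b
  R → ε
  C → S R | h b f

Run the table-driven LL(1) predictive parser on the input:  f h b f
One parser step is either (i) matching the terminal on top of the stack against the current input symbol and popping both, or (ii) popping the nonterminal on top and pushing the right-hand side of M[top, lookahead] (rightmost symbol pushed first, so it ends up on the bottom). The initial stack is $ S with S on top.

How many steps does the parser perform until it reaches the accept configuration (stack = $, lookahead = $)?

7

step 1: stack=$ S  input=f h b f $  — expand S → f C R
step 2: stack=$ R C f  input=f h b f $  — match f
step 3: stack=$ R C  input=h b f $  — expand C → h b f
step 4: stack=$ R f b h  input=h b f $  — match h
step 5: stack=$ R f b  input=b f $  — match b
step 6: stack=$ R f  input=f $  — match f
step 7: stack=$ R  input=$  — expand R → ε
Accept reached after 7 steps.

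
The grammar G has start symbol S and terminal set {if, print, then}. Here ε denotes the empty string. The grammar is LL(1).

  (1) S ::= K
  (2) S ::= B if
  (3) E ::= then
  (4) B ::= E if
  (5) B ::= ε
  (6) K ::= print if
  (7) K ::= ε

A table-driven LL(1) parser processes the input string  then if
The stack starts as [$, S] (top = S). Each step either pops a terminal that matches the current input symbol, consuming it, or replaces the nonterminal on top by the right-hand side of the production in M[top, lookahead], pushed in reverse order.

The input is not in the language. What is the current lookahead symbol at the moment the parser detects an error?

     Stack         Input      Action
  1  $ S           then if $  expand S ::= B if
  2  $ if B        then if $  expand B ::= E if
  3  $ if if E     then if $  expand E ::= then
  4  $ if if then  then if $  match then
  5  $ if if       if $       match if
  6  $ if          $          error: top is terminal if but lookahead is $

$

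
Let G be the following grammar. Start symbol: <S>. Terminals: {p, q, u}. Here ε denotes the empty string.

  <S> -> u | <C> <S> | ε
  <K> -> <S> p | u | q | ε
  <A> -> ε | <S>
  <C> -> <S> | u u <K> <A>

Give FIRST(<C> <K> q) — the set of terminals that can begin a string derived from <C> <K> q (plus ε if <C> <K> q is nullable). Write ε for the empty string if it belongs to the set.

FIRST(<S>) = {ε, u}  (via <C> <S>)
FIRST(<K>) = {ε, p, q, u}  (via <S> p)
FIRST(<A>) = {ε, u}  (via <S>)
FIRST(<C>) = {ε, u}  (via <S>)
FIRST(<C> <K> q): take FIRST of each symbol in turn, carrying on past any symbol whose FIRST contains ε; result {p, q, u}.

{p, q, u}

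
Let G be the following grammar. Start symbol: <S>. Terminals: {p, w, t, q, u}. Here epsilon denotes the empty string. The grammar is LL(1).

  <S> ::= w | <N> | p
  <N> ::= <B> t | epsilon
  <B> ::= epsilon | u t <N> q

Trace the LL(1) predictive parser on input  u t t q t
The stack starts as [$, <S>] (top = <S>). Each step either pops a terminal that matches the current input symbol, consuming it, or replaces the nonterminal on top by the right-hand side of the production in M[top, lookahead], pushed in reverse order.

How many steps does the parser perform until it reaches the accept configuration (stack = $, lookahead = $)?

10

step 1: stack=$ <S>  input=u t t q t $  — expand <S> ::= <N>
step 2: stack=$ <N>  input=u t t q t $  — expand <N> ::= <B> t
step 3: stack=$ t <B>  input=u t t q t $  — expand <B> ::= u t <N> q
step 4: stack=$ t q <N> t u  input=u t t q t $  — match u
step 5: stack=$ t q <N> t  input=t t q t $  — match t
step 6: stack=$ t q <N>  input=t q t $  — expand <N> ::= <B> t
step 7: stack=$ t q t <B>  input=t q t $  — expand <B> ::= epsilon
step 8: stack=$ t q t  input=t q t $  — match t
step 9: stack=$ t q  input=q t $  — match q
step 10: stack=$ t  input=t $  — match t
Accept reached after 10 steps.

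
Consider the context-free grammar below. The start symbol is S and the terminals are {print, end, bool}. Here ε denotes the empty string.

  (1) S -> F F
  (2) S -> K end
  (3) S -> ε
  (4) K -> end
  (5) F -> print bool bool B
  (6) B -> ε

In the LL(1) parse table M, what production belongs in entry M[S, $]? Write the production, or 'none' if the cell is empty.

S -> ε

FIRST(K) = {end}
FIRST(F) = {print}
FIRST(B) = {ε}
FIRST(S) = {ε, end, print}  (via F F, K end)
FOLLOW(S) includes $ since S is the start symbol.
FOLLOW(S): S appears on no right-hand side. Thus FOLLOW(S) = {$}.
For S -> F F: FIRST(F F) = {print}, so it goes in M[S, t] for t ∈ {print}.
For S -> K end: FIRST(K end) = {end}, so it goes in M[S, t] for t ∈ {end}.
For S -> ε: FIRST(ε) = {ε}, so it goes in M[S, t] for t ∈ {}; since ε ∈ FIRST, also for every t ∈ FOLLOW(S) = {$}.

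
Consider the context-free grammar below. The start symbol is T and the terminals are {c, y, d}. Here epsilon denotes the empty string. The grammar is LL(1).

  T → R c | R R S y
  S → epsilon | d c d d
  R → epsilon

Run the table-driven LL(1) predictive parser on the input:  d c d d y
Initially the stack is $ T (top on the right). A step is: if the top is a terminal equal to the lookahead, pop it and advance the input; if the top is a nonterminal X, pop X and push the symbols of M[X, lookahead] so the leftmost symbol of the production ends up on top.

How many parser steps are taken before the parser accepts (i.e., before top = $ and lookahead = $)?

9

step 1: stack=$ T  input=d c d d y $  — expand T → R R S y
step 2: stack=$ y S R R  input=d c d d y $  — expand R → epsilon
step 3: stack=$ y S R  input=d c d d y $  — expand R → epsilon
step 4: stack=$ y S  input=d c d d y $  — expand S → d c d d
step 5: stack=$ y d d c d  input=d c d d y $  — match d
step 6: stack=$ y d d c  input=c d d y $  — match c
step 7: stack=$ y d d  input=d d y $  — match d
step 8: stack=$ y d  input=d y $  — match d
step 9: stack=$ y  input=y $  — match y
Accept reached after 9 steps.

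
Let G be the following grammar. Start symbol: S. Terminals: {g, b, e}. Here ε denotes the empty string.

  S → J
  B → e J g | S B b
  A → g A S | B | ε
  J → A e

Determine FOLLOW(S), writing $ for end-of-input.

{$, e, g}

FIRST(S): from S→J we get {e, g}. So FIRST(S) = {e, g}.
FIRST(B): from B→e J g we get {e}; from B→S B b we get {e, g}. So FIRST(B) = {e, g}.
FIRST(A): from A→g A S we get {g}; from A→B we get {e, g}; from A→ε we get {ε}. So FIRST(A) = {ε, e, g}.
FIRST(J): from J→A e we get {e, g}. So FIRST(J) = {e, g}.
FOLLOW(S) includes $ since S is the start symbol.
FOLLOW(A): in A→g A S, A is followed by S with FIRST {e, g}; in J→A e, A is followed by e with FIRST {e}. Thus FOLLOW(A) = {e, g}.
FOLLOW(S): in B→S B b, S is followed by B b with FIRST {e, g}; in A→g A S, the suffix after S is empty, so FOLLOW(S) ⊇ FOLLOW(A) = {e, g}. Thus FOLLOW(S) = {$, e, g}.
FOLLOW(B): in B→S B b, B is followed by b with FIRST {b}; in A→B, the suffix after B is empty, so FOLLOW(B) ⊇ FOLLOW(A) = {e, g}. Thus FOLLOW(B) = {b, e, g}.
FOLLOW(J): in S→J, the suffix after J is empty, so FOLLOW(J) ⊇ FOLLOW(S) = {$, e, g}; in B→e J g, J is followed by g with FIRST {g}. Thus FOLLOW(J) = {$, e, g}.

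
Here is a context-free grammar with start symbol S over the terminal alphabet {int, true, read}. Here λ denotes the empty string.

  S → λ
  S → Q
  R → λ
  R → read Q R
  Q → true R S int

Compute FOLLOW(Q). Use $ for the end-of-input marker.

{$, int, read, true}

FIRST(R): from R→λ we get {λ}; from R→read Q R we get {read}. So FIRST(R) = {λ, read}.
FIRST(Q): from Q→true R S int we get {true}. So FIRST(Q) = {true}.
FIRST(S): from S→λ we get {λ}; from S→Q we get {true}. So FIRST(S) = {λ, true}.
FOLLOW(S) includes $ since S is the start symbol.
FOLLOW(S): in Q→true R S int, S is followed by int with FIRST {int}. Thus FOLLOW(S) = {$, int}.
FOLLOW(R): in R→read Q R, the suffix after R is empty (adds nothing new); in Q→true R S int, R is followed by S int with FIRST {int, true}. Thus FOLLOW(R) = {int, true}.
FOLLOW(Q): in S→Q, the suffix after Q is empty, so FOLLOW(Q) ⊇ FOLLOW(S) = {$, int}; in R→read Q R, Q is followed by R with FIRST {λ, read}; in R→read Q R, the suffix after Q is nullable, so FOLLOW(Q) ⊇ FOLLOW(R) = {int, true}. Thus FOLLOW(Q) = {$, int, read, true}.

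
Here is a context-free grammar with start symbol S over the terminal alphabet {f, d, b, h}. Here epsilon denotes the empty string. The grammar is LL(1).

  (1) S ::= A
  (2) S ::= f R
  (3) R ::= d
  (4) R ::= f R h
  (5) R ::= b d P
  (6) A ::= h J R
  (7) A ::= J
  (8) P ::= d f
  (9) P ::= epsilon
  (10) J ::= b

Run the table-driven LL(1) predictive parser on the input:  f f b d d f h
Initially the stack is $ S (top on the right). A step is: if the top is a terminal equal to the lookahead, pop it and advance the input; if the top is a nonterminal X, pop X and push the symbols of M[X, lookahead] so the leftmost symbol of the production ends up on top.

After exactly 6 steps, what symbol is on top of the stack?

     Stack      Input            Action
  1  $ S        f f b d d f h $  expand S ::= f R
  2  $ R f      f f b d d f h $  match f
  3  $ R        f b d d f h $    expand R ::= f R h
  4  $ h R f    f b d d f h $    match f
  5  $ h R      b d d f h $      expand R ::= b d P
  6  $ h P d b  b d d f h $      match b
Stack after step 6: $ h P d (top = d).

d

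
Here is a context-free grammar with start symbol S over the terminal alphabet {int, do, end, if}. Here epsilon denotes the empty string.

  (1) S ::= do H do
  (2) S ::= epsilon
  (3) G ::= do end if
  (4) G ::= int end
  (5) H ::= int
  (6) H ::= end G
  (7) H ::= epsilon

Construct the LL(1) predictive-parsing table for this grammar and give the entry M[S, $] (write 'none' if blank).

S ::= epsilon

FIRST(S): from S::=do H do we get {do}; from S::=epsilon we get {epsilon}. So FIRST(S) = {epsilon, do}.
FIRST(G): from G::=do end if we get {do}; from G::=int end we get {int}. So FIRST(G) = {do, int}.
FIRST(H): from H::=int we get {int}; from H::=end G we get {end}; from H::=epsilon we get {epsilon}. So FIRST(H) = {epsilon, end, int}.
FOLLOW(S) includes $ since S is the start symbol.
FOLLOW(S): S appears on no right-hand side. Thus FOLLOW(S) = {$}.
For S ::= do H do: FIRST(do H do) = {do}, so it goes in M[S, t] for t ∈ {do}.
For S ::= epsilon: FIRST(epsilon) = {epsilon}, so it goes in M[S, t] for t ∈ {}; since epsilon ∈ FIRST, also for every t ∈ FOLLOW(S) = {$}.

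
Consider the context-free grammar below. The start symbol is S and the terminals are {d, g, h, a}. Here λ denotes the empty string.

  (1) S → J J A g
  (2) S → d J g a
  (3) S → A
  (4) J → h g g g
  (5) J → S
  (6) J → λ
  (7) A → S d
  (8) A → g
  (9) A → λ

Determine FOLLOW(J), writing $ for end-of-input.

FIRST(S) = {λ, d, g, h}  (via J J A g, A)
FIRST(J) = {λ, d, g, h}  (via S)
FIRST(A) = {λ, d, g, h}  (via S d)
FOLLOW(S) includes $ since S is the start symbol.
FOLLOW(J): in S→J J A g (occurrence 1), J is followed by J A g with FIRST {d, g, h}; in S→J J A g (occurrence 2), J is followed by A g with FIRST {d, g, h}; in S→d J g a, J is followed by g a with FIRST {g}. Thus FOLLOW(J) = {d, g, h}.
FOLLOW(S): in J→S, the suffix after S is empty, so FOLLOW(S) ⊇ FOLLOW(J) = {d, g, h}; in A→S d, S is followed by d with FIRST {d}. Thus FOLLOW(S) = {$, d, g, h}.
FOLLOW(A): in S→J J A g, A is followed by g with FIRST {g}; in S→A, the suffix after A is empty, so FOLLOW(A) ⊇ FOLLOW(S) = {$, d, g, h}. Thus FOLLOW(A) = {$, d, g, h}.

{d, g, h}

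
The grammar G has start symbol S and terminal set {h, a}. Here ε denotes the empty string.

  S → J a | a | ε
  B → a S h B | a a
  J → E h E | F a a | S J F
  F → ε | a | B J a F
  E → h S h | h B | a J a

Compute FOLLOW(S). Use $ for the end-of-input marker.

FIRST(B): from B→a S h B we get {a}; from B→a a we get {a}. So FIRST(B) = {a}.
FIRST(E): from E→h S h we get {h}; from E→h B we get {h}; from E→a J a we get {a}. So FIRST(E) = {a, h}.
FIRST(F): from F→ε we get {ε}; from F→a we get {a}; from F→B J a F we get {a}. So FIRST(F) = {ε, a}.
FIRST(S): from S→J a we get {a, h}; from S→a we get {a}; from S→ε we get {ε}. So FIRST(S) = {ε, a, h}.
FIRST(J): from J→E h E we get {a, h}; from J→F a a we get {a}; from J→S J F we get {a, h}. So FIRST(J) = {a, h}.
FOLLOW(S) includes $ since S is the start symbol.
FOLLOW(S): in B→a S h B, S is followed by h B with FIRST {h}; in J→S J F, S is followed by J F with FIRST {a, h}; in E→h S h, S is followed by h with FIRST {h}. Thus FOLLOW(S) = {$, a, h}.
FOLLOW(J): in S→J a, J is followed by a with FIRST {a}; in J→S J F, J is followed by F with FIRST {ε, a}; in J→S J F, the suffix after J is nullable (adds nothing new); in F→B J a F, J is followed by a F with FIRST {a}; in E→a J a, J is followed by a with FIRST {a}. Thus FOLLOW(J) = {a}.
FOLLOW(F): in J→F a a, F is followed by a a with FIRST {a}; in J→S J F, the suffix after F is empty, so FOLLOW(F) ⊇ FOLLOW(J) = {a}; in F→B J a F, the suffix after F is empty (adds nothing new). Thus FOLLOW(F) = {a}.
FOLLOW(E): in J→E h E (occurrence 1), E is followed by h E with FIRST {h}; in J→E h E (occurrence 2), the suffix after E is empty, so FOLLOW(E) ⊇ FOLLOW(J) = {a}. Thus FOLLOW(E) = {a, h}.
FOLLOW(B): in B→a S h B, the suffix after B is empty (adds nothing new); in F→B J a F, B is followed by J a F with FIRST {a, h}; in E→h B, the suffix after B is empty, so FOLLOW(B) ⊇ FOLLOW(E) = {a, h}. Thus FOLLOW(B) = {a, h}.

{$, a, h}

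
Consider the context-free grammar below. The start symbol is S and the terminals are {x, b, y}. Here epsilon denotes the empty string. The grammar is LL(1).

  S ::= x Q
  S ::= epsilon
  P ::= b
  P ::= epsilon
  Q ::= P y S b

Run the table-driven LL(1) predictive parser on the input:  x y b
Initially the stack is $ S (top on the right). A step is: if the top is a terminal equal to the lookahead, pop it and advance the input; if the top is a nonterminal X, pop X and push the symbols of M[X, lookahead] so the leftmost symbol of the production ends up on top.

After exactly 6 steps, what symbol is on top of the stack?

b

step 1: stack=$ S  input=x y b $  — expand S ::= x Q
step 2: stack=$ Q x  input=x y b $  — match x
step 3: stack=$ Q  input=y b $  — expand Q ::= P y S b
step 4: stack=$ b S y P  input=y b $  — expand P ::= epsilon
step 5: stack=$ b S y  input=y b $  — match y
step 6: stack=$ b S  input=b $  — expand S ::= epsilon
Stack after step 6: $ b (top = b).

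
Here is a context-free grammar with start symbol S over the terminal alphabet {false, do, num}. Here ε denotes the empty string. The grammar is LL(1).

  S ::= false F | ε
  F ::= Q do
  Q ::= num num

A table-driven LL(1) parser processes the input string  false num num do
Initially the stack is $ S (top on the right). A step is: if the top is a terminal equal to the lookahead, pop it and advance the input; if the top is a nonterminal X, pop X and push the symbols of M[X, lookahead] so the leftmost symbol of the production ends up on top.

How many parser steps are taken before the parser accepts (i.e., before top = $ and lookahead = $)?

     Stack         Input               Action
  1  $ S           false num num do $  expand S ::= false F
  2  $ F false     false num num do $  match false
  3  $ F           num num do $        expand F ::= Q do
  4  $ do Q        num num do $        expand Q ::= num num
  5  $ do num num  num num do $        match num
  6  $ do num      num do $            match num
  7  $ do          do $                match do
Accept reached after 7 steps.

7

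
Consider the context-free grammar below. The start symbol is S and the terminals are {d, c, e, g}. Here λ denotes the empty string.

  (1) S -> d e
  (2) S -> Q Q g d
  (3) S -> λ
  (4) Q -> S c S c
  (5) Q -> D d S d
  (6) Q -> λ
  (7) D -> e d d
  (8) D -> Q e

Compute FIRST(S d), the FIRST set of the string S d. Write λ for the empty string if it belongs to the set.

{c, d, e, g}

FIRST(S): from S->d e we get {d}; from S->Q Q g d we get {c, d, e, g}; from S->λ we get {λ}. So FIRST(S) = {λ, c, d, e, g}.
FIRST(Q): from Q->S c S c we get {c, d, e, g}; from Q->D d S d we get {c, d, e, g}; from Q->λ we get {λ}. So FIRST(Q) = {λ, c, d, e, g}.
FIRST(D): from D->e d d we get {e}; from D->Q e we get {c, d, e, g}. So FIRST(D) = {c, d, e, g}.
FIRST(S d): take FIRST of each symbol in turn, carrying on past any symbol whose FIRST contains λ; result {c, d, e, g}.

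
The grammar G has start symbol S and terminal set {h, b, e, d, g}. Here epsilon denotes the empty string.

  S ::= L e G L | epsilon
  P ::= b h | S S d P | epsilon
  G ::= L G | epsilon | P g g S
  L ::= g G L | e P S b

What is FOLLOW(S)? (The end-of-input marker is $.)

FIRST(L) = {e, g}
FIRST(S) = {epsilon, e, g}  (via L e G L)
FIRST(P) = {epsilon, b, d, e, g}  (via S S d P)
FIRST(G) = {epsilon, b, d, e, g}  (via L G, P g g S)
FOLLOW(S) includes $ since S is the start symbol.
FOLLOW(P): in P::=S S d P, the suffix after P is empty (adds nothing new); in G::=P g g S, P is followed by g g S with FIRST {g}; in L::=e P S b, P is followed by S b with FIRST {b, e, g}. Thus FOLLOW(P) = {b, e, g}.
FOLLOW(G): in S::=L e G L, G is followed by L with FIRST {e, g}; in G::=L G, the suffix after G is empty (adds nothing new); in L::=g G L, G is followed by L with FIRST {e, g}. Thus FOLLOW(G) = {e, g}.
FOLLOW(S): in P::=S S d P (occurrence 1), S is followed by S d P with FIRST {d, e, g}; in P::=S S d P (occurrence 2), S is followed by d P with FIRST {d}; in G::=P g g S, the suffix after S is empty, so FOLLOW(S) ⊇ FOLLOW(G) = {e, g}; in L::=e P S b, S is followed by b with FIRST {b}. Thus FOLLOW(S) = {$, b, d, e, g}.
FOLLOW(L): in S::=L e G L (occurrence 1), L is followed by e G L with FIRST {e}; in S::=L e G L (occurrence 2), the suffix after L is empty, so FOLLOW(L) ⊇ FOLLOW(S) = {$, b, d, e, g}; in G::=L G, L is followed by G with FIRST {epsilon, b, d, e, g}; in G::=L G, the suffix after L is nullable, so FOLLOW(L) ⊇ FOLLOW(G) = {e, g}; in L::=g G L, the suffix after L is empty (adds nothing new). Thus FOLLOW(L) = {$, b, d, e, g}.

{$, b, d, e, g}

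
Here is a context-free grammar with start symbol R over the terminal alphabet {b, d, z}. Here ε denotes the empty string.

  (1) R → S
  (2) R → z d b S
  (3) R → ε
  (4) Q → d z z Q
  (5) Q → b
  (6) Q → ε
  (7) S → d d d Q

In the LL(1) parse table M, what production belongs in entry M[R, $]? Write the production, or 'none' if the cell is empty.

FIRST(Q) = {ε, b, d}
FIRST(S) = {d}
FIRST(R) = {ε, d, z}  (via S)
FOLLOW(R) includes $ since R is the start symbol.
FOLLOW(R): R appears on no right-hand side. Thus FOLLOW(R) = {$}.
For R → S: FIRST(S) = {d}, so it goes in M[R, t] for t ∈ {d}.
For R → z d b S: FIRST(z d b S) = {z}, so it goes in M[R, t] for t ∈ {z}.
For R → ε: FIRST(ε) = {ε}, so it goes in M[R, t] for t ∈ {}; since ε ∈ FIRST, also for every t ∈ FOLLOW(R) = {$}.

R → ε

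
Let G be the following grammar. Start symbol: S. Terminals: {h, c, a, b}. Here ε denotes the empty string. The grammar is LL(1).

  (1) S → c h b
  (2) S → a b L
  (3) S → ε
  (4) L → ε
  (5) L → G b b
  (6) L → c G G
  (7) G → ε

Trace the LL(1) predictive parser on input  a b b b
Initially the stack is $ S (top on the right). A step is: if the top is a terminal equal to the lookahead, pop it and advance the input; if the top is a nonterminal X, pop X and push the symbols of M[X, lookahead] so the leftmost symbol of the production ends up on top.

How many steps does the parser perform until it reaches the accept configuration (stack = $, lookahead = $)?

     Stack    Input      Action
  1  $ S      a b b b $  expand S → a b L
  2  $ L b a  a b b b $  match a
  3  $ L b    b b b $    match b
  4  $ L      b b $      expand L → G b b
  5  $ b b G  b b $      expand G → ε
  6  $ b b    b b $      match b
  7  $ b      b $        match b
Accept reached after 7 steps.

7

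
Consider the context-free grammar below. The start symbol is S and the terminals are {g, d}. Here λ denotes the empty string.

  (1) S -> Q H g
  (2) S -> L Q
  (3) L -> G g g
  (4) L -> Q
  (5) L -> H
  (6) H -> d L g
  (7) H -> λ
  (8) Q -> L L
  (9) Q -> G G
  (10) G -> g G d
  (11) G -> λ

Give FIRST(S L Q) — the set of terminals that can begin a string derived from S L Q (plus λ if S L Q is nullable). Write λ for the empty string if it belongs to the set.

FIRST(H): from H->d L g we get {d}; from H->λ we get {λ}. So FIRST(H) = {λ, d}.
FIRST(G): from G->g G d we get {g}; from G->λ we get {λ}. So FIRST(G) = {λ, g}.
FIRST(S): from S->Q H g we get {d, g}; from S->L Q we get {λ, d, g}. So FIRST(S) = {λ, d, g}.
FIRST(L): from L->G g g we get {g}; from L->Q we get {λ, d, g}; from L->H we get {λ, d}. So FIRST(L) = {λ, d, g}.
FIRST(Q): from Q->L L we get {λ, d, g}; from Q->G G we get {λ, g}. So FIRST(Q) = {λ, d, g}.
FIRST(S L Q): take FIRST of each symbol in turn, carrying on past any symbol whose FIRST contains λ; result {λ, d, g}.

{λ, d, g}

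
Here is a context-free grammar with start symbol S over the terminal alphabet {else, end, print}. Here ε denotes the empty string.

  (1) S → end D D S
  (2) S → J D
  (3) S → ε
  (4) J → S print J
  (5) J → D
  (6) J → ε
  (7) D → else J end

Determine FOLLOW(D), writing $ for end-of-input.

FIRST(D): from D→else J end we get {else}. So FIRST(D) = {else}.
FIRST(S): from S→end D D S we get {end}; from S→J D we get {else, end, print}; from S→ε we get {ε}. So FIRST(S) = {ε, else, end, print}.
FIRST(J): from J→S print J we get {else, end, print}; from J→D we get {else}; from J→ε we get {ε}. So FIRST(J) = {ε, else, end, print}.
FOLLOW(S) includes $ since S is the start symbol.
FOLLOW(S): in S→end D D S, the suffix after S is empty (adds nothing new); in J→S print J, S is followed by print J with FIRST {print}. Thus FOLLOW(S) = {$, print}.
FOLLOW(J): in S→J D, J is followed by D with FIRST {else}; in J→S print J, the suffix after J is empty (adds nothing new); in D→else J end, J is followed by end with FIRST {end}. Thus FOLLOW(J) = {else, end}.
FOLLOW(D): in S→end D D S (occurrence 1), D is followed by D S with FIRST {else}; in S→end D D S (occurrence 2), D is followed by S with FIRST {ε, else, end, print}; in S→end D D S (occurrence 2), the suffix after D is nullable, so FOLLOW(D) ⊇ FOLLOW(S) = {$, print}; in S→J D, the suffix after D is empty, so FOLLOW(D) ⊇ FOLLOW(S) = {$, print}; in J→D, the suffix after D is empty, so FOLLOW(D) ⊇ FOLLOW(J) = {else, end}. Thus FOLLOW(D) = {$, else, end, print}.

{$, else, end, print}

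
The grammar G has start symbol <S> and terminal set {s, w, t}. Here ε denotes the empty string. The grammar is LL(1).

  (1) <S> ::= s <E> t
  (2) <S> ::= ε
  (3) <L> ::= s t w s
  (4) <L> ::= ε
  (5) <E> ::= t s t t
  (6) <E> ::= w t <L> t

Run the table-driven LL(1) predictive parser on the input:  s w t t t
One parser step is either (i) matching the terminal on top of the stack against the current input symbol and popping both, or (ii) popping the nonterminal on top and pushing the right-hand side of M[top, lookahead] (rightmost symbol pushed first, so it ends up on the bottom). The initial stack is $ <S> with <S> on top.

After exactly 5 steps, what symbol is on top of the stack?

<L>

step 1: stack=$ <S>  input=s w t t t $  — expand <S> ::= s <E> t
step 2: stack=$ t <E> s  input=s w t t t $  — match s
step 3: stack=$ t <E>  input=w t t t $  — expand <E> ::= w t <L> t
step 4: stack=$ t t <L> t w  input=w t t t $  — match w
step 5: stack=$ t t <L> t  input=t t t $  — match t
Stack after step 5: $ t t <L> (top = <L>).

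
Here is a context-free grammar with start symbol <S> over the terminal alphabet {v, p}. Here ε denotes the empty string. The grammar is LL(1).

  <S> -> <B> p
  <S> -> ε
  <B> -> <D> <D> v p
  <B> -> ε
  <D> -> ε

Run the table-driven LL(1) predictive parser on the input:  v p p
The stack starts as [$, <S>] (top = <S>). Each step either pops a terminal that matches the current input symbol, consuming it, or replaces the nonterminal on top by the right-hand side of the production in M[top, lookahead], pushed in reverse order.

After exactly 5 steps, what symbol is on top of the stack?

p

     Stack            Input    Action
  1  $ <S>            v p p $  expand <S> -> <B> p
  2  $ p <B>          v p p $  expand <B> -> <D> <D> v p
  3  $ p p v <D> <D>  v p p $  expand <D> -> ε
  4  $ p p v <D>      v p p $  expand <D> -> ε
  5  $ p p v          v p p $  match v
Stack after step 5: $ p p (top = p).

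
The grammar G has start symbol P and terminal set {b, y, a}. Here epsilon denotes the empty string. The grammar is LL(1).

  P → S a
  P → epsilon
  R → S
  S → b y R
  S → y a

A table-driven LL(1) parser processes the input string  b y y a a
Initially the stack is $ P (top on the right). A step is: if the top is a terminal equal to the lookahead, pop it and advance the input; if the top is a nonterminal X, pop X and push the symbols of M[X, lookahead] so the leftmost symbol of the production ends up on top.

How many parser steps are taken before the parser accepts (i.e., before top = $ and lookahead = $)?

9

     Stack      Input        Action
  1  $ P        b y y a a $  expand P → S a
  2  $ a S      b y y a a $  expand S → b y R
  3  $ a R y b  b y y a a $  match b
  4  $ a R y    y y a a $    match y
  5  $ a R      y a a $      expand R → S
  6  $ a S      y a a $      expand S → y a
  7  $ a a y    y a a $      match y
  8  $ a a      a a $        match a
  9  $ a        a $          match a
Accept reached after 9 steps.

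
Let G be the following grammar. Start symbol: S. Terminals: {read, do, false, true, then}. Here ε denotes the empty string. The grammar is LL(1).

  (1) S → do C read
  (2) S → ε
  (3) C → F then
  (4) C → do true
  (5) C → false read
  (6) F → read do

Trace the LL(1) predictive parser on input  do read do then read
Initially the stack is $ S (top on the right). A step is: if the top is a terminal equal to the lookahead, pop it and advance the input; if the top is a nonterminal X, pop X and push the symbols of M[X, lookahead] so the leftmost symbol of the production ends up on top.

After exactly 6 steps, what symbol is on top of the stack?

     Stack                Input                   Action
  1  $ S                  do read do then read $  expand S → do C read
  2  $ read C do          do read do then read $  match do
  3  $ read C             read do then read $     expand C → F then
  4  $ read then F        read do then read $     expand F → read do
  5  $ read then do read  read do then read $     match read
  6  $ read then do       do then read $          match do
Stack after step 6: $ read then (top = then).

then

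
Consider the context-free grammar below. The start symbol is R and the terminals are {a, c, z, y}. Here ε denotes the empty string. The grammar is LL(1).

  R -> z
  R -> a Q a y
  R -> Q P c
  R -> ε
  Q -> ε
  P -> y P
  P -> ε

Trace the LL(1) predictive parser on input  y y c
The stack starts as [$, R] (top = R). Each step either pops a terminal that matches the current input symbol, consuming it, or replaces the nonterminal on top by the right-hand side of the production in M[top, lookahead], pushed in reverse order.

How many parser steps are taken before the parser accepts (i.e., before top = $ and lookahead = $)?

     Stack    Input    Action
  1  $ R      y y c $  expand R -> Q P c
  2  $ c P Q  y y c $  expand Q -> ε
  3  $ c P    y y c $  expand P -> y P
  4  $ c P y  y y c $  match y
  5  $ c P    y c $    expand P -> y P
  6  $ c P y  y c $    match y
  7  $ c P    c $      expand P -> ε
  8  $ c      c $      match c
Accept reached after 8 steps.

8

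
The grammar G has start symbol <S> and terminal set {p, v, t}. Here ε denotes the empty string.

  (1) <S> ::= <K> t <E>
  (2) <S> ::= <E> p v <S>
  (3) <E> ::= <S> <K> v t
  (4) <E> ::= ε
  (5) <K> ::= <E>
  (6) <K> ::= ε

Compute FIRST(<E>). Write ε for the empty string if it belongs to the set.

{ε, p, t}

FIRST(<S>): from <S>::=<K> t <E> we get {p, t}; from <S>::=<E> p v <S> we get {p, t}. So FIRST(<S>) = {p, t}.
FIRST(<E>): from <E>::=<S> <K> v t we get {p, t}; from <E>::=ε we get {ε}. So FIRST(<E>) = {ε, p, t}.
FIRST(<K>): from <K>::=<E> we get {ε, p, t}; from <K>::=ε we get {ε}. So FIRST(<K>) = {ε, p, t}.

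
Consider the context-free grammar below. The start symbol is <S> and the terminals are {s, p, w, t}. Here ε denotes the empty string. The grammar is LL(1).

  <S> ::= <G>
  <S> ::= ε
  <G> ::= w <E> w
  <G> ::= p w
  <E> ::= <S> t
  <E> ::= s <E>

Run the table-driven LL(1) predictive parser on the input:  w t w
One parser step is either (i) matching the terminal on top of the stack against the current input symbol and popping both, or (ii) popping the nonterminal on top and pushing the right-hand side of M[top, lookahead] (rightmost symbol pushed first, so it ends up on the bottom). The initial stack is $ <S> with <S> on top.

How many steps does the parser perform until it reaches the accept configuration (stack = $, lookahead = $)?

     Stack      Input    Action
  1  $ <S>      w t w $  expand <S> ::= <G>
  2  $ <G>      w t w $  expand <G> ::= w <E> w
  3  $ w <E> w  w t w $  match w
  4  $ w <E>    t w $    expand <E> ::= <S> t
  5  $ w t <S>  t w $    expand <S> ::= ε
  6  $ w t      t w $    match t
  7  $ w        w $      match w
Accept reached after 7 steps.

7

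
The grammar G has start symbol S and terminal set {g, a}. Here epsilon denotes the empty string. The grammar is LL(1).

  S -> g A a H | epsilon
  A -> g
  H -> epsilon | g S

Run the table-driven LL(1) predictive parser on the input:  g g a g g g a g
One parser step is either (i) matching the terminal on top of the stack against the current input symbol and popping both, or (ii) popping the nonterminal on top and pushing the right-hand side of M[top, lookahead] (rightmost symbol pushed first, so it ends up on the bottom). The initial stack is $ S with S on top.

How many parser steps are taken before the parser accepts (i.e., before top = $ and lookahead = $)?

15

      Stack      Input              Action
   1  $ S        g g a g g g a g $  expand S -> g A a H
   2  $ H a A g  g g a g g g a g $  match g
   3  $ H a A    g a g g g a g $    expand A -> g
   4  $ H a g    g a g g g a g $    match g
   5  $ H a      a g g g a g $      match a
   6  $ H        g g g a g $        expand H -> g S
   7  $ S g      g g g a g $        match g
   8  $ S        g g a g $          expand S -> g A a H
   9  $ H a A g  g g a g $          match g
  10  $ H a A    g a g $            expand A -> g
  11  $ H a g    g a g $            match g
  12  $ H a      a g $              match a
  13  $ H        g $                expand H -> g S
  14  $ S g      g $                match g
  15  $ S        $                  expand S -> epsilon
Accept reached after 15 steps.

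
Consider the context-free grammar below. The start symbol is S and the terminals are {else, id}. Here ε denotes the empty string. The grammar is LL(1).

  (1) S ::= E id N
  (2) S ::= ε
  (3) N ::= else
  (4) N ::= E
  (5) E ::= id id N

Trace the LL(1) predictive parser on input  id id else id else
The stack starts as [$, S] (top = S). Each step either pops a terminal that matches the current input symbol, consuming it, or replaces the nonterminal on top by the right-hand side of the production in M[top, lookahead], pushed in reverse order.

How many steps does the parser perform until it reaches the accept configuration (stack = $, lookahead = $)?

     Stack           Input                 Action
  1  $ S             id id else id else $  expand S ::= E id N
  2  $ N id E        id id else id else $  expand E ::= id id N
  3  $ N id N id id  id id else id else $  match id
  4  $ N id N id     id else id else $     match id
  5  $ N id N        else id else $        expand N ::= else
  6  $ N id else     else id else $        match else
  7  $ N id          id else $             match id
  8  $ N             else $                expand N ::= else
  9  $ else          else $                match else
Accept reached after 9 steps.

9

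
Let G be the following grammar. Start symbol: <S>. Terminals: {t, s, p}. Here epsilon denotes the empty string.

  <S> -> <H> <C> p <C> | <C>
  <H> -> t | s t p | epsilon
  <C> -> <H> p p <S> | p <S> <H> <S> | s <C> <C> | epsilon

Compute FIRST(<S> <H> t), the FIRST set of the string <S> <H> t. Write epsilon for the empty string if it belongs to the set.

{p, s, t}

FIRST(<H>): from <H>->t we get {t}; from <H>->s t p we get {s}; from <H>->epsilon we get {epsilon}. So FIRST(<H>) = {epsilon, s, t}.
FIRST(<C>): from <C>-><H> p p <S> we get {p, s, t}; from <C>->p <S> <H> <S> we get {p}; from <C>->s <C> <C> we get {s}; from <C>->epsilon we get {epsilon}. So FIRST(<C>) = {epsilon, p, s, t}.
FIRST(<S>): from <S>-><H> <C> p <C> we get {p, s, t}; from <S>-><C> we get {epsilon, p, s, t}. So FIRST(<S>) = {epsilon, p, s, t}.
FIRST(<S> <H> t): take FIRST of each symbol in turn, carrying on past any symbol whose FIRST contains epsilon; result {p, s, t}.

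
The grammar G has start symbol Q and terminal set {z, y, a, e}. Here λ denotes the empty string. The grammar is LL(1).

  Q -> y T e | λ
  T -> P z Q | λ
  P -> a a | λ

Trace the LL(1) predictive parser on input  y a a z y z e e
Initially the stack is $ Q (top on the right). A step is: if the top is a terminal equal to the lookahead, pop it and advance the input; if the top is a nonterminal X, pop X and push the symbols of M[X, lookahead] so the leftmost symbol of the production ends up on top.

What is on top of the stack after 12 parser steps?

      Stack        Input              Action
   1  $ Q          y a a z y z e e $  expand Q -> y T e
   2  $ e T y      y a a z y z e e $  match y
   3  $ e T        a a z y z e e $    expand T -> P z Q
   4  $ e Q z P    a a z y z e e $    expand P -> a a
   5  $ e Q z a a  a a z y z e e $    match a
   6  $ e Q z a    a z y z e e $      match a
   7  $ e Q z      z y z e e $        match z
   8  $ e Q        y z e e $          expand Q -> y T e
   9  $ e e T y    y z e e $          match y
  10  $ e e T      z e e $            expand T -> P z Q
  11  $ e e Q z P  z e e $            expand P -> λ
  12  $ e e Q z    z e e $            match z
Stack after step 12: $ e e Q (top = Q).

Q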